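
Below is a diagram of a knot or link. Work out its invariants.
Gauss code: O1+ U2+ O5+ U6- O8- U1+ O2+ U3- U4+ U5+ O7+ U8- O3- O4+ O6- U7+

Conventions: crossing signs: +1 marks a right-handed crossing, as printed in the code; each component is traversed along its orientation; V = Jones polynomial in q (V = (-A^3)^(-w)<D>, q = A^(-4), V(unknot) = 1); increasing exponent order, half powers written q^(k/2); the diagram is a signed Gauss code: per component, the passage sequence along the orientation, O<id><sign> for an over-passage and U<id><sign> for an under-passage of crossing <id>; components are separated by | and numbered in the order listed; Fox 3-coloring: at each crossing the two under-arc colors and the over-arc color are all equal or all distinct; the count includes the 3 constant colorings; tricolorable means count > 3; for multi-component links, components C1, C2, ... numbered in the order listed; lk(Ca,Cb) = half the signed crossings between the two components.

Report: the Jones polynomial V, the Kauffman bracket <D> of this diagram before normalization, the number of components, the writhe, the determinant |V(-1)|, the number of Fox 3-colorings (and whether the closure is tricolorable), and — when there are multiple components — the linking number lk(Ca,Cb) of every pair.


V(q) = q^-1 - 1 + 2q - 2q^2 + 2q^3 - 2q^4 + q^5
bracket: A^-14 - 2A^-10 + 2A^-6 - 2A^-2 + 2A^2 - A^6 + A^10, w = +2
1 component, writhe +2, over 8 crossings
det 11, colorings 3 of 3^8 — not tricolorable
observation: |V(-1)| = 11: so not tricolorable, since 3 does not divide 11


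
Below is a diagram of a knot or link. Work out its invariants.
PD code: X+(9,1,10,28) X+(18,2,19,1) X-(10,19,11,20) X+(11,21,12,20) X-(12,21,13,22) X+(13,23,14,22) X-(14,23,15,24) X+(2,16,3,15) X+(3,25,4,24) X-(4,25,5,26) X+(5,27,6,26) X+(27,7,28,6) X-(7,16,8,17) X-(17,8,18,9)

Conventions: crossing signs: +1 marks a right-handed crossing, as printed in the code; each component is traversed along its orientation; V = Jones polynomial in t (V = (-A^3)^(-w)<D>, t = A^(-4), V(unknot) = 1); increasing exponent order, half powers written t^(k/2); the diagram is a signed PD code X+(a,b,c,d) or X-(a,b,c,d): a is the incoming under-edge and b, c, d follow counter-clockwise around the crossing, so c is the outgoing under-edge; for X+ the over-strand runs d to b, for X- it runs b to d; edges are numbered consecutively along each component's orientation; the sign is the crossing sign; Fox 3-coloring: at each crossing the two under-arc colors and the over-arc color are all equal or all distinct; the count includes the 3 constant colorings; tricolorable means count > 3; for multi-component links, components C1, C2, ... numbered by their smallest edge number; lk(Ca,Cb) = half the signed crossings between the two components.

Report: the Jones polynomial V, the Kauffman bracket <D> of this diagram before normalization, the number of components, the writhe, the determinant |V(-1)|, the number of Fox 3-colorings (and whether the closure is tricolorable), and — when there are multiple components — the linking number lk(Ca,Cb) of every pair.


Jones polynomial: V(t) = -t^-1 + 2 - t + 2t^2 - t^3 + t^4 - t^5
<D> = -A^-14 + A^-10 - A^-6 + 2A^-2 - A^2 + 2A^6 - A^10; writhe +2
components 1, writhe +2 (14 crossings)
3-colorings: 9 of 3^14, det 9 — tricolorable
note: the span of V is 6, forcing >= 6 crossings in any diagram


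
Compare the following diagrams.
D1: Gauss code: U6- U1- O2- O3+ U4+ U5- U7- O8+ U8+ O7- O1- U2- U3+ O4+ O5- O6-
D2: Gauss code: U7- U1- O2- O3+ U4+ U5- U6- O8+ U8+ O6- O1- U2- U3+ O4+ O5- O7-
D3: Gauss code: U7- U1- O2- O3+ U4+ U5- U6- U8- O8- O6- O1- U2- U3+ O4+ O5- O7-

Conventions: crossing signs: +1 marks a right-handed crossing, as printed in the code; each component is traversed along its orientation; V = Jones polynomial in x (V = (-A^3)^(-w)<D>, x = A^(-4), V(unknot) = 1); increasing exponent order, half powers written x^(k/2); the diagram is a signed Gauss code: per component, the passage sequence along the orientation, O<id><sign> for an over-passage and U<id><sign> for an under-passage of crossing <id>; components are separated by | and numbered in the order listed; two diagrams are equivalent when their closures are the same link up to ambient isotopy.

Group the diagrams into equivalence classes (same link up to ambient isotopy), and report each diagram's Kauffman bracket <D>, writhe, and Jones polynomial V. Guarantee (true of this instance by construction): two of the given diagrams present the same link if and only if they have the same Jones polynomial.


classes: {D1, D2, D3}
V(D1) = 1  [8 crossings, <D> = A^-6, w = -2]
V(D2) = 1  (w -2, c 8, <D> = A^-6)
D3 (bracket A^-12; 8 crossings at w = -4): V = 1
note: all 3 diagrams share one V(x), hence one class


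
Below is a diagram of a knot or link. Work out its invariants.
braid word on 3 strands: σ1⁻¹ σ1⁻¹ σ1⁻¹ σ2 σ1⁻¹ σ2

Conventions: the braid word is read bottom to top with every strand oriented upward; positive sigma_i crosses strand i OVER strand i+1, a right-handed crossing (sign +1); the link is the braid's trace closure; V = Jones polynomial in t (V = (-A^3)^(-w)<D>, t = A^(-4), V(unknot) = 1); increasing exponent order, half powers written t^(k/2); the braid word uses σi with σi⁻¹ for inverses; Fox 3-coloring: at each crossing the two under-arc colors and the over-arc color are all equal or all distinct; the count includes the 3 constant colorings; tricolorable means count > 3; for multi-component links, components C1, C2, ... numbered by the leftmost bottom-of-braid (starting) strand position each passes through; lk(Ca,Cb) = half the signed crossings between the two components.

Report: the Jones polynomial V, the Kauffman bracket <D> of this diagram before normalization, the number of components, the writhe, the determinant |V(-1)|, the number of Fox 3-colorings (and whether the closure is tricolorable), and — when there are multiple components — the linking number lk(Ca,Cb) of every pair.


Jones polynomial: V(t) = t^-5 - 2t^-4 + 2t^-3 - 2t^-2 + 2t^-1 - 1 + t
<D> = A^-10 - A^-6 + 2A^-2 - 2A^2 + 2A^6 - 2A^10 + A^14; writhe -2
components 1, writhe -2 (6 crossings)
3-colorings: 3 of 3^6, det 11 — not tricolorable
note: w = -2 (over 6 crossings) is diagram-only; (-A^3)^(2) removes it from V


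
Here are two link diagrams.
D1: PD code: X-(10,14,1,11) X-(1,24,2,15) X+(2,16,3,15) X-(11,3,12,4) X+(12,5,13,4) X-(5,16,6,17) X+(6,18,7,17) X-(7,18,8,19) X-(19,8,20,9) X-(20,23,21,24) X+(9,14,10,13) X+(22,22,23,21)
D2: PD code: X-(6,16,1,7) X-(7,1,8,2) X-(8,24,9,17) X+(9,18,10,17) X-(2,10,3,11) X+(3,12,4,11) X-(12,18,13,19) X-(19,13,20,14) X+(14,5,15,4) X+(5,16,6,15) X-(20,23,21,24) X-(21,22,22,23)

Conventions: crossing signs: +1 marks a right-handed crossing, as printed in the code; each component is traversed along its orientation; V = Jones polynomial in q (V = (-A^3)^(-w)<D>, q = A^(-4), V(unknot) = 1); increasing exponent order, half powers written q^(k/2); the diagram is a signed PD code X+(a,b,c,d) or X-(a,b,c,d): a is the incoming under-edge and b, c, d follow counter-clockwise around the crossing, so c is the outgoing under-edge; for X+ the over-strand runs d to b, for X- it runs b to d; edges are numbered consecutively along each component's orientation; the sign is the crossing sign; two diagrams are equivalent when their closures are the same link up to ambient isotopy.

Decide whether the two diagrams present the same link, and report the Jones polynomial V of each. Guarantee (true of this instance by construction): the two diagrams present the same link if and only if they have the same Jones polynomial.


equivalent: yes
V(D1) = q^-3 + q^-2 + q^-1 + 1  (w -2, c 12, <D> = A^-6 + A^-2 + A^2 + A^6)
V(D2) = q^-3 + q^-2 + q^-1 + 1  (w -4, c 12, <D> = A^-12 + A^-8 + A^-4 + 1)
why: all 2 diagrams share one V(q), hence one class


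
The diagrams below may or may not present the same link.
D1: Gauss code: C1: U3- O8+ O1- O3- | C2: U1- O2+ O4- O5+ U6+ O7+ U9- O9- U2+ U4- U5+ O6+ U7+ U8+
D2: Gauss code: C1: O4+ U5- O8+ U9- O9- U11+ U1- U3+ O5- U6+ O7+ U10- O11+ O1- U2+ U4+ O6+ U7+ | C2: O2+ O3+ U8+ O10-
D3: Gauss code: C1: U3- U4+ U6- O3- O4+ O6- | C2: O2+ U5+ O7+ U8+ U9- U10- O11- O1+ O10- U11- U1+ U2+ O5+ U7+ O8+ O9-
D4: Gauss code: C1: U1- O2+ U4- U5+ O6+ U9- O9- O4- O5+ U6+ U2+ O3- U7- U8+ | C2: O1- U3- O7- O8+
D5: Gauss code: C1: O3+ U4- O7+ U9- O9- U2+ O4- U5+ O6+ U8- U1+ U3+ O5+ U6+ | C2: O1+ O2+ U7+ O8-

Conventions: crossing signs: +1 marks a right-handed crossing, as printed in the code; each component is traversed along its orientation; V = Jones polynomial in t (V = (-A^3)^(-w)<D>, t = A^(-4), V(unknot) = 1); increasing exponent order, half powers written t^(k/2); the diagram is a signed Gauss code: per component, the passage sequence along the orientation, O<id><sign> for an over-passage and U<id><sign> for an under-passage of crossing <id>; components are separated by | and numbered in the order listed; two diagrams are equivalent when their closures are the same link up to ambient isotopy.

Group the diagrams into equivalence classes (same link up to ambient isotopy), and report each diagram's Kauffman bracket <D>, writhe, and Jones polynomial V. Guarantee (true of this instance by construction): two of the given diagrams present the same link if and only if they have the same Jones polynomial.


grouping into links: {D1, D3} | {D2, D5} | {D4}
V(D1) = -t^(1/2) - t^(3/2) - t^(5/2) + t^(9/2)  (w +1, c 9, <D> = -A^-15 + A^-7 + A^-3 + A)
V(D2) = -t^(3/2) - 2t^(7/2) + t^(9/2) - t^(11/2) + t^(13/2)  [11 crossings, <D> = -A^-17 + A^-13 - A^-9 + 2A^-5 + A^3, w = +3]
V(D3) = -t^(1/2) - t^(3/2) - t^(5/2) + t^(9/2)  [11 crossings, <D> = -A^-15 + A^-7 + A^-3 + A, w = +1]
D4 (bracket A^-1 + A^7; 9 crossings at w = -1): V = -t^(-5/2) - t^(-1/2)
D5 (bracket -A^-17 + A^-13 - A^-9 + 2A^-5 + A^3; 9 crossings at w = +3): V = -t^(3/2) - 2t^(7/2) + t^(9/2) - t^(11/2) + t^(13/2)
why: 3 classes among 5 diagrams; unequal V(t) rules out equality


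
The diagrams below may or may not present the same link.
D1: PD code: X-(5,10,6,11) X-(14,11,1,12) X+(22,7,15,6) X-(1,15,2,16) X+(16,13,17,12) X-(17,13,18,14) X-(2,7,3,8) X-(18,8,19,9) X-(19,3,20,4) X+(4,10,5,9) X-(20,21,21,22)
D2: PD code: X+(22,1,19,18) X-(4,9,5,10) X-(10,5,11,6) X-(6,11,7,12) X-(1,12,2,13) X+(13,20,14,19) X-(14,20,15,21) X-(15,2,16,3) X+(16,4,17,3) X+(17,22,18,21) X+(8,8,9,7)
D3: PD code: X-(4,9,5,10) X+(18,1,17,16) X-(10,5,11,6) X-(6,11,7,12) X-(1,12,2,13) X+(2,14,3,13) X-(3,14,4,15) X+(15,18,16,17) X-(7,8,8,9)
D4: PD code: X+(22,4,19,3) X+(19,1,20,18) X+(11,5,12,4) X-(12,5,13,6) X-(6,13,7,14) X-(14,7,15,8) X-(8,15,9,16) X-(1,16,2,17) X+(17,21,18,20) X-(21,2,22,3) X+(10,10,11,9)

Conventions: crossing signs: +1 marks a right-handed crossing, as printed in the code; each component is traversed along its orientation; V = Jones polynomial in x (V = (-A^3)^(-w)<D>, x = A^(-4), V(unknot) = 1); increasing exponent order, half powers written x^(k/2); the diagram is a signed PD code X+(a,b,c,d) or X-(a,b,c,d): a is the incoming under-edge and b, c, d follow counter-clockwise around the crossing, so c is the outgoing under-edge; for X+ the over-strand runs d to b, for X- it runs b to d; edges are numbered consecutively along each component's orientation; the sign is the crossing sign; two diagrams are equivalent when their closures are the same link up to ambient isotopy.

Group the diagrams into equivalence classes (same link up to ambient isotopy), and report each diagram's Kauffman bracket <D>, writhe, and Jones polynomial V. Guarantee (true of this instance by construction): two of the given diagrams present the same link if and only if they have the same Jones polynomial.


equivalence classes: {D1} | {D2, D3, D4}
D1 (bracket A^-13 + A^-5; 11 crossings at w = -5): V = -x^(-5/2) - x^(-1/2)
V(D2) = x^(-7/2) - x^(-5/2) + x^(-3/2) - 2x^(-1/2) - x^(3/2)  (w -1, c 11, <D> = A^-9 + 2A^-1 - A^3 + A^7 - A^11)
V(D3) = x^(-7/2) - x^(-5/2) + x^(-3/2) - 2x^(-1/2) - x^(3/2)  [9 crossings, <D> = A^-15 + 2A^-7 - A^-3 + A - A^5, w = -3]
V(D4) = x^(-7/2) - x^(-5/2) + x^(-3/2) - 2x^(-1/2) - x^(3/2)  (w -1, c 11, <D> = A^-9 + 2A^-1 - A^3 + A^7 - A^11)
key observation: 2 classes among 4 diagrams; unequal V(x) rules out equality


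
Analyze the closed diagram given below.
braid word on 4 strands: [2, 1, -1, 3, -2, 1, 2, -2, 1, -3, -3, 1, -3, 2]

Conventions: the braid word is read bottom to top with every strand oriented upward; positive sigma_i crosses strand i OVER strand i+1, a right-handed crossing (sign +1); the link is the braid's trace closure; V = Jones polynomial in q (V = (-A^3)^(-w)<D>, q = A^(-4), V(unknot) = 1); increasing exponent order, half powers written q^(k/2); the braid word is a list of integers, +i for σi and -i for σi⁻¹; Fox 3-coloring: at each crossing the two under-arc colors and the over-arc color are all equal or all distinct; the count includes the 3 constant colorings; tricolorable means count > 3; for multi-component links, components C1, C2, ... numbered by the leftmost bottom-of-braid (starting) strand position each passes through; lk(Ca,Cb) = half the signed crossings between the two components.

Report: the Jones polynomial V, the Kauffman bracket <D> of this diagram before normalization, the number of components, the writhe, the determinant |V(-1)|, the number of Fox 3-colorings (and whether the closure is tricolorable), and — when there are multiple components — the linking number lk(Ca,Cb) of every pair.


V = q^(-5/2) - 2q^(-3/2) + 2q^(-1/2) - 5q^(1/2) + 4q^(3/2) - 4q^(5/2) + 3q^(7/2) - 2q^(9/2) + q^(11/2)
<D> = A^-16 - 2A^-12 + 3A^-8 - 4A^-4 + 4 - 5A^4 + 2A^8 - 2A^12 + A^16 (w = +2)
2 components over 14 crossings, w = +2
lk(C1,C2): 0
9 Fox colorings among 3^14, |V(-1)| = 24: tricolorable
why: the word shrinks to σ2 σ3 σ2⁻¹ σ1 σ1 σ3⁻¹ σ3⁻¹ σ1 σ3⁻¹ σ2 after cancelling


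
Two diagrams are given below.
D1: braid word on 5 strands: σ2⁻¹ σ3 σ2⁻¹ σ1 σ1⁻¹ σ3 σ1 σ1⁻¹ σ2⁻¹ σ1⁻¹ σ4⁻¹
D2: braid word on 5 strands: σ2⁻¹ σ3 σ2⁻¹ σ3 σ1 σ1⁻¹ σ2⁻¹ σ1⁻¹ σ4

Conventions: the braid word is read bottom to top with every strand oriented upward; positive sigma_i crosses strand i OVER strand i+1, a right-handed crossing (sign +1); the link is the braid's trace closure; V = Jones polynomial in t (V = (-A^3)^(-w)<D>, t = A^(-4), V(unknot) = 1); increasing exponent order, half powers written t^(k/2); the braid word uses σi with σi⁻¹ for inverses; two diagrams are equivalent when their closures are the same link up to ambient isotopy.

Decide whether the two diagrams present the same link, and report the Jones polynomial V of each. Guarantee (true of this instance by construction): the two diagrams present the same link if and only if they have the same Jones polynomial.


equivalent: yes
D1 (bracket A^-15 - A^-11 + 2A^-7 - A^-3 + 2A - A^5; 11 crossings at w = -3): V = t^(-7/2) - 2t^(-5/2) + t^(-3/2) - 2t^(-1/2) + t^(1/2) - t^(3/2)
V(D2) = t^(-7/2) - 2t^(-5/2) + t^(-3/2) - 2t^(-1/2) + t^(1/2) - t^(3/2)  (w -1, c 9, <D> = A^-9 - A^-5 + 2A^-1 - A^3 + 2A^7 - A^11)
key observation: from 11 to 9 crossings by R-moves: one link, two diagrams


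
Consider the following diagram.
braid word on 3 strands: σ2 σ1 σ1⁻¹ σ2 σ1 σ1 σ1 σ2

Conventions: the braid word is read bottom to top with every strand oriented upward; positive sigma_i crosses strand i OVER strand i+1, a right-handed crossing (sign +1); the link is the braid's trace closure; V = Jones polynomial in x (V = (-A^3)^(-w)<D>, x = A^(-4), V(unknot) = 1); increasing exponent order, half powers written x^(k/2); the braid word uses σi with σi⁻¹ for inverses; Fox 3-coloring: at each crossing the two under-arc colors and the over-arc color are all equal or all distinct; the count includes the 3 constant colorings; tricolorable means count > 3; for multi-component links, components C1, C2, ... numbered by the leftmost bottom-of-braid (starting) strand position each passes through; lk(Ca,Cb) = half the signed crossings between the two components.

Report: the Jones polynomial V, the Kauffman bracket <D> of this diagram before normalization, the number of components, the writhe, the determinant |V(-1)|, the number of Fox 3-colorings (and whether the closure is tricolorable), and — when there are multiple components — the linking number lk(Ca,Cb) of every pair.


Jones polynomial: V(x) = x^2 + 2x^4 - 2x^5 + x^6 - 2x^7 + x^8
<D> = A^-14 - 2A^-10 + A^-6 - 2A^-2 + 2A^2 + A^10; writhe +6
components 1, writhe +6 (8 crossings)
3-colorings: 27 of 3^8, det 9 — tricolorable
note: the span of V is 6, forcing >= 6 crossings in any diagram


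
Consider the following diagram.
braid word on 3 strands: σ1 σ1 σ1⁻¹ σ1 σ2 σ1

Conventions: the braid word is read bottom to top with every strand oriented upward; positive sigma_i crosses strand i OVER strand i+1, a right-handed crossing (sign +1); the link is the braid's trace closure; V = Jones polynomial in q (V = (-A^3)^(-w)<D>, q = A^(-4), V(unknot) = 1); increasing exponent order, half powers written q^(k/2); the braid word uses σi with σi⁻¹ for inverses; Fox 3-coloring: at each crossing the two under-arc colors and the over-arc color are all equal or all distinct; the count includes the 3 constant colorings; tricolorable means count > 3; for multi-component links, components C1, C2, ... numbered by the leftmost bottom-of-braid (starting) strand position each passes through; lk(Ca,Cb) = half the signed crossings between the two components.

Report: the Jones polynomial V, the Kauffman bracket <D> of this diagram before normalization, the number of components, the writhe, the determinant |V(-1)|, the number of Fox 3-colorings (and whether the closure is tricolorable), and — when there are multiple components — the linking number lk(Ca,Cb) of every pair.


Jones polynomial: V(q) = q + q^3 - q^4
<D> = -A^-4 + 1 + A^8; writhe +4
components 1, writhe +4 (6 crossings)
3-colorings: 9 of 3^6, det 3 — tricolorable
note: w = +4 (over 6 crossings) is diagram-only; (-A^3)^(-4) removes it from V


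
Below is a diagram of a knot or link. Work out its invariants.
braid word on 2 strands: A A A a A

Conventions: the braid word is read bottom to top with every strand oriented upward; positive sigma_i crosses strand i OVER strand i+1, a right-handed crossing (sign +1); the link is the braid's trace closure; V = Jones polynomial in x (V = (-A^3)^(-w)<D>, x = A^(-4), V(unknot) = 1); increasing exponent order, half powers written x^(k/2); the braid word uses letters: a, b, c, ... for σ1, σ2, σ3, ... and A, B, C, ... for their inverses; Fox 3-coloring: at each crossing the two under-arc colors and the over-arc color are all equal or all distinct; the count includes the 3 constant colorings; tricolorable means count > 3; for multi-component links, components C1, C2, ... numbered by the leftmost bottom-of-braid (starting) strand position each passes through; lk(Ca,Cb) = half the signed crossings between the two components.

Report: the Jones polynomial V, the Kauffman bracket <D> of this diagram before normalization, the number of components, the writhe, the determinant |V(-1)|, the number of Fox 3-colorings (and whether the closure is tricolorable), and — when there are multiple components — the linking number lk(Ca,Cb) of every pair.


V(x) = -x^-4 + x^-3 + x^-1
bracket: -A^-5 - A^3 + A^7, w = -3
1 component, writhe -3, over 5 crossings
det 3, colorings 9 of 3^5 — tricolorable
observation: inverse pairs cancel, leaving σ1⁻¹ σ1⁻¹ σ1⁻¹


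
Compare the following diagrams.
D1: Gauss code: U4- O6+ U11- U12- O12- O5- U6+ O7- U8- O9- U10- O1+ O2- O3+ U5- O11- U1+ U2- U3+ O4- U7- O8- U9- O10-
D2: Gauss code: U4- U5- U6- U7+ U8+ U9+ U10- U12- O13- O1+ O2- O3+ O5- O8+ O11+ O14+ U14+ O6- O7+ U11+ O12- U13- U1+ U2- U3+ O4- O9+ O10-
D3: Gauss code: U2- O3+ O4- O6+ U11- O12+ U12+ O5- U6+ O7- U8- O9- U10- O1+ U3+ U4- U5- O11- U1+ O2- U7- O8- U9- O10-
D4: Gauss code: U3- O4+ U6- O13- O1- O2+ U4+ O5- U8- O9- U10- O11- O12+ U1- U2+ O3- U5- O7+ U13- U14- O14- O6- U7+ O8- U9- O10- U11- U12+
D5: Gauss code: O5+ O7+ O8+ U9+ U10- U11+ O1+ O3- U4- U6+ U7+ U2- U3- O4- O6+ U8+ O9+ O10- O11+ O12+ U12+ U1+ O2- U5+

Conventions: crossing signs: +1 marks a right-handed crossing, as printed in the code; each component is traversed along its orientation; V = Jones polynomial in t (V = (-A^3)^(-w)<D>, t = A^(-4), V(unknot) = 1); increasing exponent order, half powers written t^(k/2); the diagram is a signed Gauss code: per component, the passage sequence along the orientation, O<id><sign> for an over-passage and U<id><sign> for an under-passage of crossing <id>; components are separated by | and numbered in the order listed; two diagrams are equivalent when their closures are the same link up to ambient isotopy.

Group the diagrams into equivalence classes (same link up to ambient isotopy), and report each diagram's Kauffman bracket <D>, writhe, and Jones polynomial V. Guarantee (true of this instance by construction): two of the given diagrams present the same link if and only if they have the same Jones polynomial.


grouping into links: {D1, D3, D4} | {D2} | {D5}
V(D1) = -t^-9 + 2t^-8 - 4t^-7 + 5t^-6 - 5t^-5 + 6t^-4 - 4t^-3 + 3t^-2 - 2t^-1 + 1  (w -6, c 12, <D> = A^-18 - 2A^-14 + 3A^-10 - 4A^-6 + 6A^-2 - 5A^2 + 5A^6 - 4A^10 + 2A^14 - A^18)
V(D2) = 1  (w 0, c 14, <D> = 1)
V(D3) = -t^-9 + 2t^-8 - 4t^-7 + 5t^-6 - 5t^-5 + 6t^-4 - 4t^-3 + 3t^-2 - 2t^-1 + 1  [12 crossings, <D> = A^-12 - 2A^-8 + 3A^-4 - 4 + 6A^4 - 5A^8 + 5A^12 - 4A^16 + 2A^20 - A^24, w = -4]
D4 (bracket A^-18 - 2A^-14 + 3A^-10 - 4A^-6 + 6A^-2 - 5A^2 + 5A^6 - 4A^10 + 2A^14 - A^18; 14 crossings at w = -6): V = -t^-9 + 2t^-8 - 4t^-7 + 5t^-6 - 5t^-5 + 6t^-4 - 4t^-3 + 3t^-2 - 2t^-1 + 1
V(D5) = t + t^3 - t^4  [12 crossings, <D> = -A^-4 + 1 + A^8, w = +4]
key observation: 3 values of V(t) split the 5 diagrams


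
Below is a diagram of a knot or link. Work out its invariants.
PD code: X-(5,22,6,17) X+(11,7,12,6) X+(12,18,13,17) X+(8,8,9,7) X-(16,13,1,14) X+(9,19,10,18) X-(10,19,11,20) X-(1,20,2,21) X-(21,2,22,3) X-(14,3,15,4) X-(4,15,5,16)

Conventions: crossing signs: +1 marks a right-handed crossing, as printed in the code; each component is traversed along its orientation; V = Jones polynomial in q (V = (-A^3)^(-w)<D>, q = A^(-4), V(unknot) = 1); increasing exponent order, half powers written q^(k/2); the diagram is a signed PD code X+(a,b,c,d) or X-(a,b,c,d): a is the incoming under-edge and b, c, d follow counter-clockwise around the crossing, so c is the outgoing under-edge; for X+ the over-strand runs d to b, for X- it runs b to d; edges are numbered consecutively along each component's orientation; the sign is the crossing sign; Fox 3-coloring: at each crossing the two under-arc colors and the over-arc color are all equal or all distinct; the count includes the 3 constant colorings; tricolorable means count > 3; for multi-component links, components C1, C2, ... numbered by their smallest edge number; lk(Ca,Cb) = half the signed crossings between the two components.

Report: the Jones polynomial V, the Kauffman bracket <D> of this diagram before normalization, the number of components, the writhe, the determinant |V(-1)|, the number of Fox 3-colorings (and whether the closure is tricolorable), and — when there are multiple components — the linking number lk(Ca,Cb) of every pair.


Jones polynomial: V(q) = q^(-13/2) - q^(-11/2) + q^(-9/2) - 2q^(-7/2) - q^(-3/2)
<D> = A^-3 + 2A^5 - A^9 + A^13 - A^17; writhe -3
components 2, writhe -3 (11 crossings)
linking number lk(C1,C2) = -1
3-colorings: 9 of 3^11, det 6 — tricolorable
note: span 5 respects span(V) <= c + mu - 1 = 12 for this 2-component diagram


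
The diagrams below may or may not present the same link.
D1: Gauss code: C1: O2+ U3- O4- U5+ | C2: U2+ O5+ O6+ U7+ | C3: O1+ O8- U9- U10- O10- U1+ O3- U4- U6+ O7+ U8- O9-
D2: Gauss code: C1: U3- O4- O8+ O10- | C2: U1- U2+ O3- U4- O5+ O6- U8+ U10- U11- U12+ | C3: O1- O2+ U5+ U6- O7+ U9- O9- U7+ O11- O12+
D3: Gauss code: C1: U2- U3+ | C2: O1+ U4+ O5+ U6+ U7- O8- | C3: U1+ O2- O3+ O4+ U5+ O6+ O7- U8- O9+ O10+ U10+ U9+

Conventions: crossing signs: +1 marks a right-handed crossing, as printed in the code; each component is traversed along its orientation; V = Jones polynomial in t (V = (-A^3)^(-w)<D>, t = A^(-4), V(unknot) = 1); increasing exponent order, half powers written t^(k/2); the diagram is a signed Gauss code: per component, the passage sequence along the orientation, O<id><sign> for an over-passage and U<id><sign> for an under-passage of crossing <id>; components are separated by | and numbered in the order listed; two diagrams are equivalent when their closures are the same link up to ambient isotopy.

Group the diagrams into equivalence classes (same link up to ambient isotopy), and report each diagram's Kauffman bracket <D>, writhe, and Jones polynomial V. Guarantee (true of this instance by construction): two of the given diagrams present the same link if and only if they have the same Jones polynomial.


grouping into links: {D1} | {D2} | {D3}
V(D1) = 2 + t^2 + t^4  (w 0, c 10, <D> = A^-16 + A^-8 + 2)
V(D2) = t^-3 + t^-2 + t^-1 + 1  [12 crossings, <D> = A^-6 + A^-2 + A^2 + A^6, w = -2]
D3 (bracket 1 + A^4 + A^8 + A^12; 10 crossings at w = +4): V = 1 + t + t^2 + t^3
why: V(t) takes 3 values over 3 diagrams, fixing the grouping


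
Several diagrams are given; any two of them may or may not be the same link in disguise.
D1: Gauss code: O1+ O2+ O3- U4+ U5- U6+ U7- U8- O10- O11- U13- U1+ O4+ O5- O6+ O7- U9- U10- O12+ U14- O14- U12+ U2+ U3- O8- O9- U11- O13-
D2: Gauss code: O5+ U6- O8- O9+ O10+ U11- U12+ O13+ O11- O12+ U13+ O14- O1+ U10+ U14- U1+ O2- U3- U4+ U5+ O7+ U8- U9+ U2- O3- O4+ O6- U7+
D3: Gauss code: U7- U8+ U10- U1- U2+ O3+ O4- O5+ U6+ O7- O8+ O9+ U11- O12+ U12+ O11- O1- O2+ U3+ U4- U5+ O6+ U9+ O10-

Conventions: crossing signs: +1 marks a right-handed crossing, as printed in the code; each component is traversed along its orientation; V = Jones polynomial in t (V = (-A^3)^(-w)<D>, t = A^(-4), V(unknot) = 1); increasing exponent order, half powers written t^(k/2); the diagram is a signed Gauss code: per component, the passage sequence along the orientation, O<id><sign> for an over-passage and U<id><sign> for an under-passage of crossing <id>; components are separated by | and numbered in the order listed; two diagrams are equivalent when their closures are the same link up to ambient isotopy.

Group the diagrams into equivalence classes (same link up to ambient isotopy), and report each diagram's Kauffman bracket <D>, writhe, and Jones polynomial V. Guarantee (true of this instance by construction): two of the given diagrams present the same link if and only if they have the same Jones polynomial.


classes: {D1} | {D2} | {D3}
V(D1) = -t^-4 + t^-3 + t^-1  [14 crossings, <D> = A^-8 + 1 - A^4, w = -4]
V(D2) = t^-2 - t^-1 + 1 - t + t^2  [14 crossings, <D> = A^-2 - A^2 + A^6 - A^10 + A^14, w = +2]
V(D3) = t + t^3 - t^4  (w +2, c 12, <D> = -A^-10 + A^-6 + A^2)
insight: comparing 3 Jones polynomials yields 3 groups


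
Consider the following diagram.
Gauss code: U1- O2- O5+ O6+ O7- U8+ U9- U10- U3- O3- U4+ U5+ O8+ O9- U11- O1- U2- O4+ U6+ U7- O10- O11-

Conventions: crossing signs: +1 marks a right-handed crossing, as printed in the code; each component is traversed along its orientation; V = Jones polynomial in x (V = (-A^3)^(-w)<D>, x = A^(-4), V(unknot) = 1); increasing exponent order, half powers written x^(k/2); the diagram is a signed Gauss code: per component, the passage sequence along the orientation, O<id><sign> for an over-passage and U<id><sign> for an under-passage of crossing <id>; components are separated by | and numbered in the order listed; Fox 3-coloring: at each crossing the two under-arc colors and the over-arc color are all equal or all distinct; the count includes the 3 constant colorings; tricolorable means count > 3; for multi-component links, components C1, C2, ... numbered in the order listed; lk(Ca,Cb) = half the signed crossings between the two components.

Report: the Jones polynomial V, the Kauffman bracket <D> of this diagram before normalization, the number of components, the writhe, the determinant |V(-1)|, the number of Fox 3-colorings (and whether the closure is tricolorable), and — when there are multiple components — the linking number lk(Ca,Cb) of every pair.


V = -x^-4 + x^-3 + x^-1
<D> = -A^-5 - A^3 + A^7 (w = -3)
1 component over 11 crossings, w = -3
9 Fox colorings among 3^11, |V(-1)| = 3: tricolorable
why: V spans 3 powers of x: at least 3 crossings in any diagram


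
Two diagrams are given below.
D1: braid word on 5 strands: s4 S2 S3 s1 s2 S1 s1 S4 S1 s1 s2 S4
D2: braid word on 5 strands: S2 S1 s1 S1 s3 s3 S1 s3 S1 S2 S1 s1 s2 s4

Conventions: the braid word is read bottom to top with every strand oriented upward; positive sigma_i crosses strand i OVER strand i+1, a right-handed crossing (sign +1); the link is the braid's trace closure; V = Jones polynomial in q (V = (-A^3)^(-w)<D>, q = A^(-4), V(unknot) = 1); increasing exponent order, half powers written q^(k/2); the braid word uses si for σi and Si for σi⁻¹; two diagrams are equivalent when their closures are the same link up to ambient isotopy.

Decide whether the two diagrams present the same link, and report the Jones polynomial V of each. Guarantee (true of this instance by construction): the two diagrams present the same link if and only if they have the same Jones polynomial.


same link: no
V(D1) = 1  [12 crossings, <D> = 1, w = 0]
V(D2) = -q^-3 + q^-2 - q^-1 + 3 - q + q^2 - q^3  [14 crossings, <D> = -A^-12 + A^-8 - A^-4 + 3 - A^4 + A^8 - A^12, w = 0]
insight: 2 values of V(q) split the 2 diagrams


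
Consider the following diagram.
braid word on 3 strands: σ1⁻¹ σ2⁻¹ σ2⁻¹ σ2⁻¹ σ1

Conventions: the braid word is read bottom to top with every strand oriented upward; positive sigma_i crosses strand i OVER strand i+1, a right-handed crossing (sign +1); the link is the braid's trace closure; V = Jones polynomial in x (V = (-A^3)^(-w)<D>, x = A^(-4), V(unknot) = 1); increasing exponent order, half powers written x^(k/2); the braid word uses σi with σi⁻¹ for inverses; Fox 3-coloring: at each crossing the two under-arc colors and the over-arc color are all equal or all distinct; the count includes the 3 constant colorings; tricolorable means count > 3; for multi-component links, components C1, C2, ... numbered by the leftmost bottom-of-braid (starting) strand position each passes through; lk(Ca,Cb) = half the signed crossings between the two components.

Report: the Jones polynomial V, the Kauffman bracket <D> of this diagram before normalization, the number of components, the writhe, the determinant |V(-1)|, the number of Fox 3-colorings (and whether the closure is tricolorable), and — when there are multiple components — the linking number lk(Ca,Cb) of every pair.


V(x) = x^(-9/2) - x^(-5/2) - x^(-3/2) - x^(-1/2)
bracket: A^-7 + A^-3 + A - A^9, w = -3
2 components, writhe -3, over 5 crossings
lk(C1,C2) = 0
det 0, colorings 27 of 3^6 — tricolorable
observation: w = -3 shifts under R1 moves; the (-A^3)^(3) factor cancels that in V


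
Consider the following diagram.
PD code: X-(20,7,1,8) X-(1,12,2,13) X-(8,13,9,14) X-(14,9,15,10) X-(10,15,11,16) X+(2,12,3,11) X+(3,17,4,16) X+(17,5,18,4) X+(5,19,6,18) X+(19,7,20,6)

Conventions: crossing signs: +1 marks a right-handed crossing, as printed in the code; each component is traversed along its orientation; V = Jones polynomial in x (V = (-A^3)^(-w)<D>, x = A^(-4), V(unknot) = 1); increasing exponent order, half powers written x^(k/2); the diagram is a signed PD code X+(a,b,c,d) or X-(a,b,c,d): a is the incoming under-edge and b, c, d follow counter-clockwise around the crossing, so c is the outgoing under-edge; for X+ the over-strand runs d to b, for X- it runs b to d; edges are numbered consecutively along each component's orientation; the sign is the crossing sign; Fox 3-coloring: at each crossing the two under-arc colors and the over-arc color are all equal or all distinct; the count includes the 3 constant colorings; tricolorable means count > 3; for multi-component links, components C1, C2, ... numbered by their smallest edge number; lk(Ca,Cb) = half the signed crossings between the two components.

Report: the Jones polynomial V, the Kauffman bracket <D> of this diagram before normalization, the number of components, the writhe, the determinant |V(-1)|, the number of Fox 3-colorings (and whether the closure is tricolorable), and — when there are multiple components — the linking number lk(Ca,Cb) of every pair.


Jones polynomial: V(x) = -x^-3 + x^-2 - x^-1 + 3 - x + x^2 - x^3
<D> = -A^-12 + A^-8 - A^-4 + 3 - A^4 + A^8 - A^12; writhe 0
components 1, writhe 0 (10 crossings)
3-colorings: 27 of 3^10, det 9 — tricolorable
note: palindromic: swapping x for 1/x fixes V


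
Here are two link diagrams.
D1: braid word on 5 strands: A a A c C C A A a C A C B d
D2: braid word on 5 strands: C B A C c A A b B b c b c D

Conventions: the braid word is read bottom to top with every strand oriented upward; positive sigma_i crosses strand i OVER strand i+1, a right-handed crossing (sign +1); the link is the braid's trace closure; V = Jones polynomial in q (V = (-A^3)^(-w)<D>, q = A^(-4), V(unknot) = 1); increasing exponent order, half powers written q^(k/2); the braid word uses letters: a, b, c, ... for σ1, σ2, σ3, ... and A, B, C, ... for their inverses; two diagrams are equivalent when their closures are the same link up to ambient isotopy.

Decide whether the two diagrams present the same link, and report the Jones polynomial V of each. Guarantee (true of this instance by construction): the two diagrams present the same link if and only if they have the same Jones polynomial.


equivalent: no
V(D1) = q^-8 - 2q^-7 + q^-6 - 2q^-5 + 2q^-4 + q^-2  (w -6, c 14, <D> = A^-10 + 2A^-2 - 2A^2 + A^6 - 2A^10 + A^14)
V(D2) = -q^-4 + q^-3 + q^-1  (w -2, c 14, <D> = A^-2 + A^6 - A^10)
why: V(q) takes 2 values over 2 diagrams, fixing the grouping


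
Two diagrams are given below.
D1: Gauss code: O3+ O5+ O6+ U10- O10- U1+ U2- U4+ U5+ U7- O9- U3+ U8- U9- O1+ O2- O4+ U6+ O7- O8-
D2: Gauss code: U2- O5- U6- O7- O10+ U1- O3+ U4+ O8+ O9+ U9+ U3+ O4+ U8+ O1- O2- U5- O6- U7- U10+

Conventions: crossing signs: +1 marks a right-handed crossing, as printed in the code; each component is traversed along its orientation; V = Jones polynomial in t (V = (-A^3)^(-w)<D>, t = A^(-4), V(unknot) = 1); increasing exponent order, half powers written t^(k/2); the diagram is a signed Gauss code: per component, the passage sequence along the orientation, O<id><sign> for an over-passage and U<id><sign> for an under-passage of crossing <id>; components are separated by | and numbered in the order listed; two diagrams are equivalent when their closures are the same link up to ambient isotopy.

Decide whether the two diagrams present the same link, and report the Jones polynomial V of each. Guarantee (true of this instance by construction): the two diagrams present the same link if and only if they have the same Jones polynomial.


equivalent: no
D1 (bracket 1; 10 crossings at w = 0): V = 1
V(D2) = -t^-3 + t^-2 - t^-1 + 3 - t + t^2 - t^3  (w 0, c 10, <D> = -A^-12 + A^-8 - A^-4 + 3 - A^4 + A^8 - A^12)
key observation: 2 classes among 2 diagrams; unequal V(t) rules out equality


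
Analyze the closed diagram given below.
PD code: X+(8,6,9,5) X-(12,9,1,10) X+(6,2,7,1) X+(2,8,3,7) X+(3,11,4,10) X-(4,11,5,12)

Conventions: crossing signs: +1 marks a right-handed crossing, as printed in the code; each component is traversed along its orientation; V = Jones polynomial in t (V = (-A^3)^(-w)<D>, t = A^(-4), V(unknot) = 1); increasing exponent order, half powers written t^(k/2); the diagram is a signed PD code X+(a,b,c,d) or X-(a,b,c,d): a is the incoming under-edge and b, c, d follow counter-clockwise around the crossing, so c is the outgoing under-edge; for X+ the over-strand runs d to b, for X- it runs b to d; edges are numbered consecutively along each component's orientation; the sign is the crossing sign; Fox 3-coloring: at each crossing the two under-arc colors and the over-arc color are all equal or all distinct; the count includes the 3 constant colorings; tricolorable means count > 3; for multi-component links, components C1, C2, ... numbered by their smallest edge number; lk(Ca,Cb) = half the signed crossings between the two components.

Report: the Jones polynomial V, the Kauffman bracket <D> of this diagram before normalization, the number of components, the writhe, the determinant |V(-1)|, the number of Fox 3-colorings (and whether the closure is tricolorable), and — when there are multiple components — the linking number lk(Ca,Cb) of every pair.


V(t) = t + t^3 - t^4
bracket: -A^-10 + A^-6 + A^2, w = +2
1 component, writhe +2, over 6 crossings
det 3, colorings 9 of 3^6 — tricolorable
observation: w = +2 shifts under R1 moves; the (-A^3)^(-2) factor cancels that in V


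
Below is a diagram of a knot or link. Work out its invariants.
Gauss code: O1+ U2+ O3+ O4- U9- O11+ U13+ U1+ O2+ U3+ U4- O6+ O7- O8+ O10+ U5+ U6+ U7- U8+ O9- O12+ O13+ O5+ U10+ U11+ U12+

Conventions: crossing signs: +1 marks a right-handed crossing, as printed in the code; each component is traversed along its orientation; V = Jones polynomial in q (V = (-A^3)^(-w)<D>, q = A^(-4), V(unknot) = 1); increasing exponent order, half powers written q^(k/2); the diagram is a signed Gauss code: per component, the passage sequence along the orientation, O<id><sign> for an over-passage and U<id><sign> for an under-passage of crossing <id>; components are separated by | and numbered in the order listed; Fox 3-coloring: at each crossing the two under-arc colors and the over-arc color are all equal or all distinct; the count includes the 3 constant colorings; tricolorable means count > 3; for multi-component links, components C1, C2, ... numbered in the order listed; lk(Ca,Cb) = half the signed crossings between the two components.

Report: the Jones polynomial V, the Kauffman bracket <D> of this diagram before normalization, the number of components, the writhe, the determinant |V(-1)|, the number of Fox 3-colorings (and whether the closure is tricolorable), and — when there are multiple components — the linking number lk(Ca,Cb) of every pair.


V = q^2 + 2q^4 - 2q^5 + q^6 - 2q^7 + q^8
<D> = -A^-11 + 2A^-7 - A^-3 + 2A - 2A^5 - A^13 (w = +7)
1 component over 13 crossings, w = +7
27 Fox colorings among 3^13, |V(-1)| = 9: tricolorable
why: |V(-1)| = 9: so tricolorable, since 3 divides 9


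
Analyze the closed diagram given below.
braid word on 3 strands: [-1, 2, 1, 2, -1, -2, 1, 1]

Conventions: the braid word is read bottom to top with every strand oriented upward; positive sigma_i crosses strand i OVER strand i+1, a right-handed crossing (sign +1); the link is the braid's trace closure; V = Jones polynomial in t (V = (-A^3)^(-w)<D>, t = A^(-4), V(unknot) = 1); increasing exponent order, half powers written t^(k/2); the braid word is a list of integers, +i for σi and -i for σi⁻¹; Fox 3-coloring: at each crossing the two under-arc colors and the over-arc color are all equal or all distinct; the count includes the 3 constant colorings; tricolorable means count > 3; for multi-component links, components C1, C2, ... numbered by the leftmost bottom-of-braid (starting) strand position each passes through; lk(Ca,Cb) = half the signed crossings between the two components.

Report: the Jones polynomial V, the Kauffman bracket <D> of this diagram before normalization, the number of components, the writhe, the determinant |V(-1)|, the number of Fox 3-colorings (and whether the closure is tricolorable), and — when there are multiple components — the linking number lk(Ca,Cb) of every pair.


Jones polynomial: V(t) = 1 + t + t^2 + t^3
<D> = A^-6 + A^-2 + A^2 + A^6; writhe +2
components 3, writhe +2 (8 crossings)
linking number lk(C1,C2) = +1
lk(C1,C3): 0
lk(C2,C3) = 0
3-colorings: 9 of 3^8, det 0 — tricolorable
note: w = +2 shifts under R1 moves; the (-A^3)^(-2) factor cancels that in V


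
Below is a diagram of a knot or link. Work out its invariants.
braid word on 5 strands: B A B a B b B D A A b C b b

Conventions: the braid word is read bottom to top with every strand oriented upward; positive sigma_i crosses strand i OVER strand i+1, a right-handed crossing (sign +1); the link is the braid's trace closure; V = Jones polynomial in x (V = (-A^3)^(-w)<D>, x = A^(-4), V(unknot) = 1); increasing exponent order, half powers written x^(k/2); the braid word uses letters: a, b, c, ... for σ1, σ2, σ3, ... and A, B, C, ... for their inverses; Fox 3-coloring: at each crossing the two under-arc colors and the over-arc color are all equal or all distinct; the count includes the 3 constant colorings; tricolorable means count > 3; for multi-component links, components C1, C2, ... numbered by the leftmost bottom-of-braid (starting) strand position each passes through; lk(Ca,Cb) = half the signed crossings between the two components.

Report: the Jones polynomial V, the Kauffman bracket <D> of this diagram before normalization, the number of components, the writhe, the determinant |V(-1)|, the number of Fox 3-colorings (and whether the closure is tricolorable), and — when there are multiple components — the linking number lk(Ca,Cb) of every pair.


V(x) = -x^-5 + x^-4 - x^-3 + 2x^-2 - x^-1 + 2 - x
bracket: -A^-16 + 2A^-12 - A^-8 + 2A^-4 - 1 + A^4 - A^8, w = -4
1 component, writhe -4, over 14 crossings
det 9, colorings 9 of 3^14 — tricolorable
observation: free reduction leaves σ2⁻¹ σ1⁻¹ σ2⁻¹ σ1 σ2⁻¹ σ4⁻¹ σ1⁻¹ σ1⁻¹ σ2 σ3⁻¹ σ2 σ2 of the original 14 letters
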